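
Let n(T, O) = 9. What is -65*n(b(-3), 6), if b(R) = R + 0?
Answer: -585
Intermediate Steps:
b(R) = R
-65*n(b(-3), 6) = -65*9 = -585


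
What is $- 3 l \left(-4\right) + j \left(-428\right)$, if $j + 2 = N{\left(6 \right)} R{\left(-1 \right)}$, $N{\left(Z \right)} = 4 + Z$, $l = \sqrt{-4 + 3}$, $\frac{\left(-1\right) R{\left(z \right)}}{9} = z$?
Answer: $-37664 + 12 i \approx -37664.0 + 12.0 i$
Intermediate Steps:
$R{\left(z \right)} = - 9 z$
$l = i$ ($l = \sqrt{-1} = i \approx 1.0 i$)
$j = 88$ ($j = -2 + \left(4 + 6\right) \left(\left(-9\right) \left(-1\right)\right) = -2 + 10 \cdot 9 = -2 + 90 = 88$)
$- 3 l \left(-4\right) + j \left(-428\right) = - 3 i \left(-4\right) + 88 \left(-428\right) = 12 i - 37664 = -37664 + 12 i$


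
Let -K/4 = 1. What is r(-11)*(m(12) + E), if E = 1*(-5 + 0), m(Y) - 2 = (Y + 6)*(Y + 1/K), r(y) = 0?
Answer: 0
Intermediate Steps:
K = -4 (K = -4*1 = -4)
m(Y) = 2 + (6 + Y)*(-¼ + Y) (m(Y) = 2 + (Y + 6)*(Y + 1/(-4)) = 2 + (6 + Y)*(Y - ¼) = 2 + (6 + Y)*(-¼ + Y))
E = -5 (E = 1*(-5) = -5)
r(-11)*(m(12) + E) = 0*((½ + 12² + (23/4)*12) - 5) = 0*((½ + 144 + 69) - 5) = 0*(427/2 - 5) = 0*(417/2) = 0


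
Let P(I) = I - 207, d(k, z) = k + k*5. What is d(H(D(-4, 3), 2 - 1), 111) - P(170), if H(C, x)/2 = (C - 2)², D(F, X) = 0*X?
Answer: 85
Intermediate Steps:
D(F, X) = 0
H(C, x) = 2*(-2 + C)² (H(C, x) = 2*(C - 2)² = 2*(-2 + C)²)
d(k, z) = 6*k (d(k, z) = k + 5*k = 6*k)
P(I) = -207 + I
d(H(D(-4, 3), 2 - 1), 111) - P(170) = 6*(2*(-2 + 0)²) - (-207 + 170) = 6*(2*(-2)²) - 1*(-37) = 6*(2*4) + 37 = 6*8 + 37 = 48 + 37 = 85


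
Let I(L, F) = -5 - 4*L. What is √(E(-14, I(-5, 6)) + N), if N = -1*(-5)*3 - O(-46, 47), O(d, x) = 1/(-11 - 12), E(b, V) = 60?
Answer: √39698/23 ≈ 8.6628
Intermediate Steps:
O(d, x) = -1/23 (O(d, x) = 1/(-23) = -1/23)
N = 346/23 (N = -1*(-5)*3 - 1*(-1/23) = 5*3 + 1/23 = 15 + 1/23 = 346/23 ≈ 15.043)
√(E(-14, I(-5, 6)) + N) = √(60 + 346/23) = √(1726/23) = √39698/23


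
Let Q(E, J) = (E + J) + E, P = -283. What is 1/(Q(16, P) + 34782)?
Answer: 1/34531 ≈ 2.8959e-5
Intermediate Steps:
Q(E, J) = J + 2*E
1/(Q(16, P) + 34782) = 1/((-283 + 2*16) + 34782) = 1/((-283 + 32) + 34782) = 1/(-251 + 34782) = 1/34531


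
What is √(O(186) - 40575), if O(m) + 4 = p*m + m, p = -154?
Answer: I*√69037 ≈ 262.75*I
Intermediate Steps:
O(m) = -4 - 153*m (O(m) = -4 + (-154*m + m) = -4 - 153*m)
√(O(186) - 40575) = √((-4 - 153*186) - 40575) = √((-4 - 28458) - 40575) = √(-28462 - 40575) = √(-69037) = I*√69037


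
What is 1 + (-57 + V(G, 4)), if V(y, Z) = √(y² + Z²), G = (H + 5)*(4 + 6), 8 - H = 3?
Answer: -56 + 4*√626 ≈ 44.080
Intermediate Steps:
H = 5 (H = 8 - 1*3 = 8 - 3 = 5)
G = 100 (G = (5 + 5)*(4 + 6) = 10*10 = 100)
V(y, Z) = √(Z² + y²)
1 + (-57 + V(G, 4)) = 1 + (-57 + √(4² + 100²)) = 1 + (-57 + √(16 + 10000)) = 1 + (-57 + √10016) = 1 + (-57 + 4*√626) = -56 + 4*√626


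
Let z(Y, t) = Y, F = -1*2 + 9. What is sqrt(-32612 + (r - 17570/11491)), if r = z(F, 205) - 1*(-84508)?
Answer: sqrt(6853230136273)/11491 ≈ 227.82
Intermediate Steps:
F = 7 (F = -2 + 9 = 7)
r = 84515 (r = 7 - 1*(-84508) = 7 + 84508 = 84515)
sqrt(-32612 + (r - 17570/11491)) = sqrt(-32612 + (84515 - 17570/11491)) = sqrt(-32612 + 971144295/11491) = sqrt(596399803/11491) = sqrt(6853230136273)/11491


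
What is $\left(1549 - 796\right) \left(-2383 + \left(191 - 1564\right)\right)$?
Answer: $-2828268$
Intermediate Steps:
$\left(1549 - 796\right) \left(-2383 + \left(191 - 1564\right)\right) = 753 \left(-2383 - 1373\right) = 753 \left(-3756\right) = -2828268$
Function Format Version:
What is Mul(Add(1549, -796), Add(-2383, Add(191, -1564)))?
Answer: -2828268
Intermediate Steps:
Mul(Add(1549, -796), Add(-2383, Add(191, -1564))) = Mul(753, Add(-2383, -1373)) = Mul(753, -3756) = -2828268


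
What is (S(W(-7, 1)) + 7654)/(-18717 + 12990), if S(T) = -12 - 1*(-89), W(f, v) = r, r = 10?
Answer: -2577/1909 ≈ -1.3499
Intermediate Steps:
W(f, v) = 10
S(T) = 77 (S(T) = -12 + 89 = 77)
(S(W(-7, 1)) + 7654)/(-18717 + 12990) = (77 + 7654)/(-18717 + 12990) = 7731/(-5727) = 7731*(-1/5727) = -2577/1909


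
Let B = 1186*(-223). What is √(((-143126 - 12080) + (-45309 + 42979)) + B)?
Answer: I*√422014 ≈ 649.63*I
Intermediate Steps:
B = -264478
√(((-143126 - 12080) + (-45309 + 42979)) + B) = √(((-143126 - 12080) + (-45309 + 42979)) - 264478) = √((-155206 - 2330) - 264478) = √(-157536 - 264478) = √(-422014) = I*√422014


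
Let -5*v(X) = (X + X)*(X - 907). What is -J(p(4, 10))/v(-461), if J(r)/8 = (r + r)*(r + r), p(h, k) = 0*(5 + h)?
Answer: 0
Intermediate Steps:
p(h, k) = 0
J(r) = 32*r**2 (J(r) = 8*((r + r)*(r + r)) = 8*((2*r)*(2*r)) = 8*(4*r**2) = 32*r**2)
v(X) = -2*X*(-907 + X)/5 (v(X) = -(X + X)*(X - 907)/5 = -2*X*(-907 + X)/5)
-J(p(4, 10))/v(-461) = -32*0**2/((2/5)*(-461)*(907 - 1*(-461))) = -32*0/((2/5)*(-461)*(907 + 461)) = -0/((2/5)*(-461)*1368) = -0/(-1261296/5) = -0*(-5)/1261296 = -1*0 = 0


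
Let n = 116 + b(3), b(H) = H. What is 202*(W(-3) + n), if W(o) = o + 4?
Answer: 24240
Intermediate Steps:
W(o) = 4 + o
n = 119 (n = 116 + 3 = 119)
202*(W(-3) + n) = 202*((4 - 3) + 119) = 202*(1 + 119) = 202*120 = 24240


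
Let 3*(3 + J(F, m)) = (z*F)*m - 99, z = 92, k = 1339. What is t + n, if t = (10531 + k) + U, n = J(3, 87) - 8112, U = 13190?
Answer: 24916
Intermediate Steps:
J(F, m) = -36 + 92*F*m/3 (J(F, m) = -3 + ((92*F)*m - 99)/3 = -3 + (92*F*m - 99)/3 = -3 + (-99 + 92*F*m)/3 = -3 + (-33 + 92*F*m/3) = -36 + 92*F*m/3)
n = -144 (n = (-36 + (92/3)*3*87) - 8112 = (-36 + 8004) - 8112 = 7968 - 8112 = -144)
t = 25060 (t = (10531 + 1339) + 13190 = 11870 + 13190 = 25060)
t + n = 25060 - 144 = 24916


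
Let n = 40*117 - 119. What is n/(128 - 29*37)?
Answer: -4561/945 ≈ -4.8265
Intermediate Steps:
n = 4561 (n = 4680 - 119 = 4561)
n/(128 - 29*37) = 4561/(128 - 29*37) = 4561/(128 - 1073) = 4561/(-945) = 4561*(-1/945) = -4561/945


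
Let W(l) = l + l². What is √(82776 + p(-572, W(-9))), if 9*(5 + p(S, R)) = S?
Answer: √744367/3 ≈ 287.59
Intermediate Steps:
p(S, R) = -5 + S/9
√(82776 + p(-572, W(-9))) = √(82776 + (-5 + (⅑)*(-572))) = √(82776 + (-5 - 572/9)) = √(82776 - 617/9) = √(744367/9) = √744367/3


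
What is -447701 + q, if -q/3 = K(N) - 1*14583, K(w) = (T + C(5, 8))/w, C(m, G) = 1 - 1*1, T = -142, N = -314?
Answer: -63420677/157 ≈ -4.0395e+5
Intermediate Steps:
C(m, G) = 0 (C(m, G) = 1 - 1 = 0)
K(w) = -142/w (K(w) = (-142 + 0)/w = -142/w)
q = 6868380/157 (q = -3*(-142/(-314) - 1*14583) = -3*(-142*(-1/314) - 14583) = -3*(71/157 - 14583) = -3*(-2289460/157) = 6868380/157 ≈ 43748.)
-447701 + q = -447701 + 6868380/157 = -63420677/157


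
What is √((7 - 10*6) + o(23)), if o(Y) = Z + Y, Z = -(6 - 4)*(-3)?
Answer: 2*I*√6 ≈ 4.899*I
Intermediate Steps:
Z = 6 (Z = -2*(-3) = -1*(-6) = 6)
o(Y) = 6 + Y
√((7 - 10*6) + o(23)) = √((7 - 10*6) + (6 + 23)) = √((7 - 60) + 29) = √(-53 + 29) = √(-24) = 2*I*√6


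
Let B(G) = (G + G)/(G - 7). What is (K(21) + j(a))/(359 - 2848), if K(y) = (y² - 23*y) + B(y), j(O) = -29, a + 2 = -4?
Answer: 68/2489 ≈ 0.027320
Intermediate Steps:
a = -6 (a = -2 - 4 = -6)
B(G) = 2*G/(-7 + G) (B(G) = (2*G)/(-7 + G) = 2*G/(-7 + G))
K(y) = y² - 23*y + 2*y/(-7 + y) (K(y) = (y² - 23*y) + 2*y/(-7 + y) = y² - 23*y + 2*y/(-7 + y))
(K(21) + j(a))/(359 - 2848) = (21*(2 + (-23 + 21)*(-7 + 21))/(-7 + 21) - 29)/(359 - 2848) = (21*(2 - 2*14)/14 - 29)/(-2489) = (21*(1/14)*(2 - 28) - 29)*(-1/2489) = (21*(1/14)*(-26) - 29)*(-1/2489) = (-39 - 29)*(-1/2489) = -68*(-1/2489) = 68/2489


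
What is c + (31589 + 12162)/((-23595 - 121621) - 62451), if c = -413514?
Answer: -85873255589/207667 ≈ -4.1351e+5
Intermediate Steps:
c + (31589 + 12162)/((-23595 - 121621) - 62451) = -413514 + (31589 + 12162)/((-23595 - 121621) - 62451) = -413514 + 43751/(-145216 - 62451) = -413514 + 43751/(-207667) = -413514 + 43751*(-1/207667) = -413514 - 43751/207667 = -85873255589/207667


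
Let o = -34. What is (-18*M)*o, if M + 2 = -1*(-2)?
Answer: 0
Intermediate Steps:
M = 0 (M = -2 - 1*(-2) = -2 + 2 = 0)
(-18*M)*o = -18*0*(-34) = 0*(-34) = 0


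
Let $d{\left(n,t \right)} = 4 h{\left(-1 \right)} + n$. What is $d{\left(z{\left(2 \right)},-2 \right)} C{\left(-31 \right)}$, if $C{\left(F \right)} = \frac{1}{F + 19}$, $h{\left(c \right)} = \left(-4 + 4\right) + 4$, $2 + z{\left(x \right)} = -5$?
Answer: $- \frac{3}{4} \approx -0.75$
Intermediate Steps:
$z{\left(x \right)} = -7$ ($z{\left(x \right)} = -2 - 5 = -7$)
$h{\left(c \right)} = 4$ ($h{\left(c \right)} = 0 + 4 = 4$)
$C{\left(F \right)} = \frac{1}{19 + F}$
$d{\left(n,t \right)} = 16 + n$ ($d{\left(n,t \right)} = 4 \cdot 4 + n = 16 + n$)
$d{\left(z{\left(2 \right)},-2 \right)} C{\left(-31 \right)} = \frac{16 - 7}{19 - 31} = \frac{9}{-12} = 9 \left(- \frac{1}{12}\right) = - \frac{3}{4}$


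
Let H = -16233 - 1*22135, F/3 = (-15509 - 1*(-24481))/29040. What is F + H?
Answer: -92848317/2420 ≈ -38367.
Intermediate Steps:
F = 2243/2420 (F = 3*((-15509 - 1*(-24481))/29040) = 3*((-15509 + 24481)*(1/29040)) = 3*(8972*(1/29040)) = 3*(2243/7260) = 2243/2420 ≈ 0.92686)
H = -38368 (H = -16233 - 22135 = -38368)
F + H = 2243/2420 - 38368 = -92848317/2420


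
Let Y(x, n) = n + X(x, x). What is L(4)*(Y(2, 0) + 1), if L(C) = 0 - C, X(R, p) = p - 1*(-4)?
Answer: -28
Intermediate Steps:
X(R, p) = 4 + p (X(R, p) = p + 4 = 4 + p)
L(C) = -C
Y(x, n) = 4 + n + x (Y(x, n) = n + (4 + x) = 4 + n + x)
L(4)*(Y(2, 0) + 1) = (-1*4)*((4 + 0 + 2) + 1) = -4*(6 + 1) = -4*7 = -28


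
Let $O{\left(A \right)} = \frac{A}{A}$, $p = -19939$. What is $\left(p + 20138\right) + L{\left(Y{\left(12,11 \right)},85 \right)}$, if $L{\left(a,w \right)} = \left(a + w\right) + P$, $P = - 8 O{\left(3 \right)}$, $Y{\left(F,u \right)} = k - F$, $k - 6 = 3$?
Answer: $273$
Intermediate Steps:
$k = 9$ ($k = 6 + 3 = 9$)
$O{\left(A \right)} = 1$
$Y{\left(F,u \right)} = 9 - F$
$P = -8$ ($P = \left(-8\right) 1 = -8$)
$L{\left(a,w \right)} = -8 + a + w$ ($L{\left(a,w \right)} = \left(a + w\right) - 8 = -8 + a + w$)
$\left(p + 20138\right) + L{\left(Y{\left(12,11 \right)},85 \right)} = \left(-19939 + 20138\right) + \left(-8 + \left(9 - 12\right) + 85\right) = 199 + \left(-8 + \left(9 - 12\right) + 85\right) = 199 - -74 = 199 + 74 = 273$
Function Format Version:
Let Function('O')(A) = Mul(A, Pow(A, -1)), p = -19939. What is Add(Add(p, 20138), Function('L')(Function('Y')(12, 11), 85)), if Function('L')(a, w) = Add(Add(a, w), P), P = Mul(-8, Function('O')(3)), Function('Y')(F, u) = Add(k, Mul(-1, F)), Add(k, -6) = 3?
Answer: 273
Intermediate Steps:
k = 9 (k = Add(6, 3) = 9)
Function('O')(A) = 1
Function('Y')(F, u) = Add(9, Mul(-1, F))
P = -8 (P = Mul(-8, 1) = -8)
Function('L')(a, w) = Add(-8, a, w) (Function('L')(a, w) = Add(Add(a, w), -8) = Add(-8, a, w))
Add(Add(p, 20138), Function('L')(Function('Y')(12, 11), 85)) = Add(Add(-19939, 20138), Add(-8, Add(9, Mul(-1, 12)), 85)) = Add(199, Add(-8, Add(9, -12), 85)) = Add(199, Add(-8, -3, 85)) = Add(199, 74) = 273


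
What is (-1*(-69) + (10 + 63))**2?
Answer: 20164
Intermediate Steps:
(-1*(-69) + (10 + 63))**2 = (69 + 73)**2 = 142**2 = 20164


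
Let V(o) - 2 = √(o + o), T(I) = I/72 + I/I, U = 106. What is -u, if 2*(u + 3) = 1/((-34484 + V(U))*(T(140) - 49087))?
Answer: 1575756185931015/525252062028728 - 9*√53/525252062028728 ≈ 3.0000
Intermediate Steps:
T(I) = 1 + I/72 (T(I) = I*(1/72) + 1 = I/72 + 1 = 1 + I/72)
V(o) = 2 + √2*√o (V(o) = 2 + √(o + o) = 2 + √(2*o) = 2 + √2*√o)
u = -3 + 1/(2*(5077549211/3 - 883513*√53/9)) (u = -3 + 1/(2*(((-34484 + (2 + √2*√106))*((1 + (1/72)*140) - 49087)))) = -3 + 1/(2*(((-34484 + (2 + 2*√53))*((1 + 35/18) - 49087)))) = -3 + 1/(2*(((-34482 + 2*√53)*(53/18 - 49087)))) = -3 + 1/(2*(((-34482 + 2*√53)*(-883513/18)))) = -3 + 1/(2*(5077549211/3 - 883513*√53/9)) ≈ -3.0000)
-u = -(-1575756185931015/525252062028728 + 9*√53/525252062028728) = 1575756185931015/525252062028728 - 9*√53/525252062028728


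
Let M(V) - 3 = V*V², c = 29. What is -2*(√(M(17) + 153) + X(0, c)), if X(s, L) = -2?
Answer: 4 - 2*√5069 ≈ -138.39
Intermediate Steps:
M(V) = 3 + V³ (M(V) = 3 + V*V² = 3 + V³)
-2*(√(M(17) + 153) + X(0, c)) = -2*(√((3 + 17³) + 153) - 2) = -2*(√((3 + 4913) + 153) - 2) = -2*(√(4916 + 153) - 2) = -2*(√5069 - 2) = -2*(-2 + √5069) = 4 - 2*√5069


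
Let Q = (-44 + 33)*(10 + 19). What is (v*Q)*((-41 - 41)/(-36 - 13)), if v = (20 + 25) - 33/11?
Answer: -156948/7 ≈ -22421.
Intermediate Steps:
Q = -319 (Q = -11*29 = -319)
v = 42 (v = 45 - 33*1/11 = 45 - 3 = 42)
(v*Q)*((-41 - 41)/(-36 - 13)) = (42*(-319))*((-41 - 41)/(-36 - 13)) = -(-1098636)/(-49) = -(-1098636)*(-1)/49 = -13398*82/49 = -156948/7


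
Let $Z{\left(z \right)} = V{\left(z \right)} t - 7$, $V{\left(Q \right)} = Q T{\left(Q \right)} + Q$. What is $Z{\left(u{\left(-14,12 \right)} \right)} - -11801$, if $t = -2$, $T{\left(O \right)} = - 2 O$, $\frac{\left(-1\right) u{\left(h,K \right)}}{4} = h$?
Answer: $24226$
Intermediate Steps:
$u{\left(h,K \right)} = - 4 h$
$V{\left(Q \right)} = Q - 2 Q^{2}$ ($V{\left(Q \right)} = Q \left(- 2 Q\right) + Q = - 2 Q^{2} + Q = Q - 2 Q^{2}$)
$Z{\left(z \right)} = -7 - 2 z \left(1 - 2 z\right)$ ($Z{\left(z \right)} = z \left(1 - 2 z\right) \left(-2\right) - 7 = - 2 z \left(1 - 2 z\right) - 7 = -7 - 2 z \left(1 - 2 z\right)$)
$Z{\left(u{\left(-14,12 \right)} \right)} - -11801 = \left(-7 + 2 \left(\left(-4\right) \left(-14\right)\right) \left(-1 + 2 \left(\left(-4\right) \left(-14\right)\right)\right)\right) - -11801 = \left(-7 + 2 \cdot 56 \left(-1 + 2 \cdot 56\right)\right) + 11801 = \left(-7 + 2 \cdot 56 \left(-1 + 112\right)\right) + 11801 = \left(-7 + 2 \cdot 56 \cdot 111\right) + 11801 = \left(-7 + 12432\right) + 11801 = 12425 + 11801 = 24226$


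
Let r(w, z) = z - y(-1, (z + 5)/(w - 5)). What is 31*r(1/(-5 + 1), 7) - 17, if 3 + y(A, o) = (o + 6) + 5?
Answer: 160/7 ≈ 22.857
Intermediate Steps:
y(A, o) = 8 + o (y(A, o) = -3 + ((o + 6) + 5) = -3 + ((6 + o) + 5) = -3 + (11 + o) = 8 + o)
r(w, z) = -8 + z - (5 + z)/(-5 + w) (r(w, z) = z - (8 + (z + 5)/(w - 5)) = z - (8 + (5 + z)/(-5 + w)) = z + (-8 - (5 + z)/(-5 + w)) = -8 + z - (5 + z)/(-5 + w))
31*r(1/(-5 + 1), 7) - 17 = 31*((-5 - 1*7 + (-8 + 7)*(-5 + 1/(-5 + 1)))/(-5 + 1/(-5 + 1))) - 17 = 31*((-5 - 7 - (-5 + 1/(-4)))/(-5 + 1/(-4))) - 17 = 31*((-5 - 7 - (-5 - ¼))/(-5 - ¼)) - 17 = 31*((-5 - 7 - 1*(-21/4))/(-21/4)) - 17 = 31*(-4*(-5 - 7 + 21/4)/21) - 17 = 31*(-4/21*(-27/4)) - 17 = 31*(9/7) - 17 = 279/7 - 17 = 160/7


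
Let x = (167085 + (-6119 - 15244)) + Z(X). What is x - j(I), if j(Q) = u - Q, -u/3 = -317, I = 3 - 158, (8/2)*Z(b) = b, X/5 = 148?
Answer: 144801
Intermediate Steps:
X = 740 (X = 5*148 = 740)
Z(b) = b/4
I = -155
u = 951 (u = -3*(-317) = 951)
j(Q) = 951 - Q
x = 145907 (x = (167085 + (-6119 - 15244)) + (¼)*740 = (167085 - 21363) + 185 = 145722 + 185 = 145907)
x - j(I) = 145907 - (951 - 1*(-155)) = 145907 - (951 + 155) = 145907 - 1*1106 = 145907 - 1106 = 144801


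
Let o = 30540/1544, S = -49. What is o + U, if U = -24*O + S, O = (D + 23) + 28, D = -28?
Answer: -224351/386 ≈ -581.22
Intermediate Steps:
O = 23 (O = (-28 + 23) + 28 = -5 + 28 = 23)
o = 7635/386 (o = 30540*(1/1544) = 7635/386 ≈ 19.780)
U = -601 (U = -24*23 - 49 = -552 - 49 = -601)
o + U = 7635/386 - 601 = -224351/386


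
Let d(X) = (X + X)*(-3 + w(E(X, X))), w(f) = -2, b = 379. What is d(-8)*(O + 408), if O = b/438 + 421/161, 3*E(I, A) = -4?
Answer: 1160670440/35259 ≈ 32918.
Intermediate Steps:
E(I, A) = -4/3 (E(I, A) = (1/3)*(-4) = -4/3)
d(X) = -10*X (d(X) = (X + X)*(-3 - 2) = (2*X)*(-5) = -10*X)
O = 245417/70518 (O = 379/438 + 421/161 = 245417/70518 ≈ 3.4802)
d(-8)*(O + 408) = (-10*(-8))*(245417/70518 + 408) = 80*(29016761/70518) = 1160670440/35259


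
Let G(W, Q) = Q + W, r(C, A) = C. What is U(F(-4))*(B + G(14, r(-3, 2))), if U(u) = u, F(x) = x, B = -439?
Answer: 1712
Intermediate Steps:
U(F(-4))*(B + G(14, r(-3, 2))) = -4*(-439 + (-3 + 14)) = -4*(-439 + 11) = -4*(-428) = 1712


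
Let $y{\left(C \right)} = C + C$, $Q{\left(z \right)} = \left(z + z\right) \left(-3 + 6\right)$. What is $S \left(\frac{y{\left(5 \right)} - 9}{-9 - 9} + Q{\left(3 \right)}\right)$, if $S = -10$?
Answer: $- \frac{1615}{9} \approx -179.44$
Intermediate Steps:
$Q{\left(z \right)} = 6 z$ ($Q{\left(z \right)} = 2 z 3 = 6 z$)
$y{\left(C \right)} = 2 C$
$S \left(\frac{y{\left(5 \right)} - 9}{-9 - 9} + Q{\left(3 \right)}\right) = - 10 \left(\frac{2 \cdot 5 - 9}{-9 - 9} + 6 \cdot 3\right) = - 10 \left(\frac{10 - 9}{-18} + 18\right) = - 10 \left(1 \left(- \frac{1}{18}\right) + 18\right) = - 10 \left(- \frac{1}{18} + 18\right) = \left(-10\right) \frac{323}{18} = - \frac{1615}{9}$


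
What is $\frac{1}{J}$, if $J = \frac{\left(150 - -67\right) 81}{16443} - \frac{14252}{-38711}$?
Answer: $\frac{1122619}{1613349} \approx 0.69583$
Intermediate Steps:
$J = \frac{1613349}{1122619}$ ($J = \left(150 + 67\right) 81 \cdot \frac{1}{16443} - - \frac{14252}{38711} = 217 \cdot 81 \cdot \frac{1}{16443} + \frac{14252}{38711} = 17577 \cdot \frac{1}{16443} + \frac{14252}{38711} = \frac{31}{29} + \frac{14252}{38711} = \frac{1613349}{1122619} \approx 1.4371$)
$\frac{1}{J} = \frac{1}{\frac{1613349}{1122619}} = \frac{1122619}{1613349}$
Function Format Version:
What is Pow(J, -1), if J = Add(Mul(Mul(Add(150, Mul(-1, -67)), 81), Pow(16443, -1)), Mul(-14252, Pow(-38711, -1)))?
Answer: Rational(1122619, 1613349) ≈ 0.69583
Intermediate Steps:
J = Rational(1613349, 1122619) (J = Add(Mul(Mul(Add(150, 67), 81), Rational(1, 16443)), Mul(-14252, Rational(-1, 38711))) = Add(Mul(Mul(217, 81), Rational(1, 16443)), Rational(14252, 38711)) = Add(Mul(17577, Rational(1, 16443)), Rational(14252, 38711)) = Add(Rational(31, 29), Rational(14252, 38711)) = Rational(1613349, 1122619) ≈ 1.4371)
Pow(J, -1) = Pow(Rational(1613349, 1122619), -1) = Rational(1122619, 1613349)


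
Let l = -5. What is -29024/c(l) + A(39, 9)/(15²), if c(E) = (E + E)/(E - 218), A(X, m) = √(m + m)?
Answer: -3236176/5 + √2/75 ≈ -6.4724e+5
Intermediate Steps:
A(X, m) = √2*√m (A(X, m) = √(2*m) = √2*√m)
c(E) = 2*E/(-218 + E) (c(E) = (2*E)/(-218 + E) = 2*E/(-218 + E))
-29024/c(l) + A(39, 9)/(15²) = -29024/(2*(-5)/(-218 - 5)) + (√2*√9)/(15²) = -29024/(2*(-5)/(-223)) + (√2*3)/225 = -29024/(2*(-5)*(-1/223)) + (3*√2)*(1/225) = -29024/10/223 + √2/75 = -29024*223/10 + √2/75 = -3236176/5 + √2/75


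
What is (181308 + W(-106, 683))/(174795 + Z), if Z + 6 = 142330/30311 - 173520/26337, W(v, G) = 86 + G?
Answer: 48450738678713/46510896245071 ≈ 1.0417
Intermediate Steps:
Z = -2100274784/266100269 (Z = -6 + (142330/30311 - 173520/26337) = -6 + (142330*(1/30311) - 173520*1/26337) = -6 + (142330/30311 - 57840/8779) = -6 - 503673170/266100269 = -2100274784/266100269 ≈ -7.8928)
(181308 + W(-106, 683))/(174795 + Z) = (181308 + (86 + 683))/(174795 - 2100274784/266100269) = (181308 + 769)/(46510896245071/266100269) = 182077*(266100269/46510896245071) = 48450738678713/46510896245071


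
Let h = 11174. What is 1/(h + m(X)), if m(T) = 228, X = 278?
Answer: 1/11402 ≈ 8.7704e-5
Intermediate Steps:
1/(h + m(X)) = 1/(11174 + 228) = 1/11402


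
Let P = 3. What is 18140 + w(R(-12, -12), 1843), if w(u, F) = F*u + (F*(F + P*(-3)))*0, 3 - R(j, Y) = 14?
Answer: -2133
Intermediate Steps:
R(j, Y) = -11 (R(j, Y) = 3 - 1*14 = 3 - 14 = -11)
w(u, F) = F*u (w(u, F) = F*u + (F*(F + 3*(-3)))*0 = F*u + (F*(F - 9))*0 = F*u + (F*(-9 + F))*0 = F*u + 0 = F*u)
18140 + w(R(-12, -12), 1843) = 18140 + 1843*(-11) = 18140 - 20273 = -2133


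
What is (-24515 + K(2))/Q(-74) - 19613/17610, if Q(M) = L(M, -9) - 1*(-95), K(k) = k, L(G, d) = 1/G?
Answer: -3564636733/13753410 ≈ -259.18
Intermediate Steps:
Q(M) = 95 + 1/M (Q(M) = 1/M - 1*(-95) = 1/M + 95 = 95 + 1/M)
(-24515 + K(2))/Q(-74) - 19613/17610 = (-24515 + 2)/(95 + 1/(-74)) - 19613/17610 = -24513/(95 - 1/74) - 19613*1/17610 = -24513/7029/74 - 19613/17610 = -24513*74/7029 - 19613/17610 = -604654/2343 - 19613/17610 = -3564636733/13753410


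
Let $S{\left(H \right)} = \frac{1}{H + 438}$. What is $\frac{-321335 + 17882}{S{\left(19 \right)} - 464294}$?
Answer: $\frac{138678021}{212182357} \approx 0.65358$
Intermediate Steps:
$S{\left(H \right)} = \frac{1}{438 + H}$
$\frac{-321335 + 17882}{S{\left(19 \right)} - 464294} = \frac{-321335 + 17882}{\frac{1}{438 + 19} - 464294} = - \frac{303453}{\frac{1}{457} - 464294} = - \frac{303453}{- \frac{212182357}{457}} = \left(-303453\right) \left(- \frac{457}{212182357}\right) = \frac{138678021}{212182357}$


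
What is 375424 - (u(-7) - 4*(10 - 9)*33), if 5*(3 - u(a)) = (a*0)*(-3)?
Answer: 375553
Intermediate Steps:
u(a) = 3 (u(a) = 3 - a*0*(-3)/5 = 3 - 0*(-3) = 3 - ⅕*0 = 3 + 0 = 3)
375424 - (u(-7) - 4*(10 - 9)*33) = 375424 - (3 - 4*(10 - 9)*33) = 375424 - (3 - 4*1*33) = 375424 - (3 - 4*33) = 375424 - (3 - 132) = 375424 - 1*(-129) = 375424 + 129 = 375553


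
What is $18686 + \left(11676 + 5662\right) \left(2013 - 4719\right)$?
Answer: $-46897942$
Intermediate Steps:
$18686 + \left(11676 + 5662\right) \left(2013 - 4719\right) = 18686 + 17338 \left(-2706\right) = 18686 - 46916628 = -46897942$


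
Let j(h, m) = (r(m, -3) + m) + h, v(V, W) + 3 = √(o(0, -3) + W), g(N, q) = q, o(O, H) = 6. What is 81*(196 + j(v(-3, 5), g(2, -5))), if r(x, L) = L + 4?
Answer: 15309 + 81*√11 ≈ 15578.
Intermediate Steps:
v(V, W) = -3 + √(6 + W)
r(x, L) = 4 + L
j(h, m) = 1 + h + m (j(h, m) = ((4 - 3) + m) + h = (1 + m) + h = 1 + h + m)
81*(196 + j(v(-3, 5), g(2, -5))) = 81*(196 + (1 + (-3 + √(6 + 5)) - 5)) = 81*(196 + (1 + (-3 + √11) - 5)) = 81*(196 + (-7 + √11)) = 81*(189 + √11) = 15309 + 81*√11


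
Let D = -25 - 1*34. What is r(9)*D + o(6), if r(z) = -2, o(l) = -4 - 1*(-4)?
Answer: 118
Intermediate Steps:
o(l) = 0 (o(l) = -4 + 4 = 0)
D = -59 (D = -25 - 34 = -59)
r(9)*D + o(6) = -2*(-59) + 0 = 118 + 0 = 118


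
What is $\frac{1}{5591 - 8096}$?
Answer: $- \frac{1}{2505} \approx -0.0003992$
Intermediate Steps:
$\frac{1}{5591 - 8096} = \frac{1}{-2505} = - \frac{1}{2505}$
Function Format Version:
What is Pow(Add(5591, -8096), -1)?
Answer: Rational(-1, 2505) ≈ -0.00039920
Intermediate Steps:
Pow(Add(5591, -8096), -1) = Pow(-2505, -1) = Rational(-1, 2505)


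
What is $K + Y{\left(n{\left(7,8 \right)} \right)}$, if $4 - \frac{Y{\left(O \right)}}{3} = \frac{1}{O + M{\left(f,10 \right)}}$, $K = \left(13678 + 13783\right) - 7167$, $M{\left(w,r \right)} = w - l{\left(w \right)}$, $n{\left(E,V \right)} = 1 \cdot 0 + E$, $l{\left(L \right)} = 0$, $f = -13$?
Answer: $\frac{40613}{2} \approx 20307.0$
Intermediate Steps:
$n{\left(E,V \right)} = E$ ($n{\left(E,V \right)} = 0 + E = E$)
$M{\left(w,r \right)} = w$ ($M{\left(w,r \right)} = w - 0 = w + 0 = w$)
$K = 20294$ ($K = 27461 - 7167 = 20294$)
$Y{\left(O \right)} = 12 - \frac{3}{-13 + O}$ ($Y{\left(O \right)} = 12 - \frac{3}{O - 13} = 12 - \frac{3}{-13 + O}$)
$K + Y{\left(n{\left(7,8 \right)} \right)} = 20294 + \frac{3 \left(-53 + 4 \cdot 7\right)}{-13 + 7} = 20294 + \frac{3 \left(-53 + 28\right)}{-6} = 20294 + 3 \left(- \frac{1}{6}\right) \left(-25\right) = 20294 + \frac{25}{2} = \frac{40613}{2}$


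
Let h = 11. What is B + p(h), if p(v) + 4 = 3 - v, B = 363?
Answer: 351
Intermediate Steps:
p(v) = -1 - v (p(v) = -4 + (3 - v) = -1 - v)
B + p(h) = 363 + (-1 - 1*11) = 363 + (-1 - 11) = 363 - 12 = 351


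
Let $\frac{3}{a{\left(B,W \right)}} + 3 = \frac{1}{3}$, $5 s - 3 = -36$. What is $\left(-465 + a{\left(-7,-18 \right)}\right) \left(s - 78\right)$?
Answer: $\frac{1577367}{40} \approx 39434.0$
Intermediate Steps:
$s = - \frac{33}{5}$ ($s = \frac{3}{5} + \frac{1}{5} \left(-36\right) = \frac{3}{5} - \frac{36}{5} = - \frac{33}{5} \approx -6.6$)
$a{\left(B,W \right)} = - \frac{9}{8}$ ($a{\left(B,W \right)} = \frac{3}{-3 + \frac{1}{3}} = \frac{3}{- \frac{8}{3}} = 3 \left(- \frac{3}{8}\right) = - \frac{9}{8}$)
$\left(-465 + a{\left(-7,-18 \right)}\right) \left(s - 78\right) = \left(-465 - \frac{9}{8}\right) \left(- \frac{33}{5} - 78\right) = \left(- \frac{3729}{8}\right) \left(- \frac{423}{5}\right) = \frac{1577367}{40}$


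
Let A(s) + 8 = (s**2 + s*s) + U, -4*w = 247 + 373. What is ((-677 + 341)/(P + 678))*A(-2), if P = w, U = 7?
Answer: -2352/523 ≈ -4.4971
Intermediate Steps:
w = -155 (w = -(247 + 373)/4 = -1/4*620 = -155)
P = -155
A(s) = -1 + 2*s**2 (A(s) = -8 + ((s**2 + s*s) + 7) = -8 + ((s**2 + s**2) + 7) = -8 + (2*s**2 + 7) = -8 + (7 + 2*s**2) = -1 + 2*s**2)
((-677 + 341)/(P + 678))*A(-2) = ((-677 + 341)/(-155 + 678))*(-1 + 2*(-2)**2) = (-336/523)*(-1 + 2*4) = (-336*1/523)*(-1 + 8) = -336/523*7 = -2352/523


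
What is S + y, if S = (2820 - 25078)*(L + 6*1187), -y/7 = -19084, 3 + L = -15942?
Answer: 196515922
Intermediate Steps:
L = -15945 (L = -3 - 15942 = -15945)
y = 133588 (y = -7*(-19084) = 133588)
S = 196382334 (S = (2820 - 25078)*(-15945 + 6*1187) = -22258*(-15945 + 7122) = -22258*(-8823) = 196382334)
S + y = 196382334 + 133588 = 196515922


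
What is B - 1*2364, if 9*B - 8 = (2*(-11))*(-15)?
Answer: -20938/9 ≈ -2326.4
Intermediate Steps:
B = 338/9 (B = 8/9 + ((2*(-11))*(-15))/9 = 8/9 + (-22*(-15))/9 = 8/9 + (1/9)*330 = 8/9 + 110/3 = 338/9 ≈ 37.556)
B - 1*2364 = 338/9 - 1*2364 = 338/9 - 2364 = -20938/9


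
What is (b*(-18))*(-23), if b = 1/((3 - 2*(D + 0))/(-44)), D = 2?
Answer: 18216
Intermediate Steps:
b = 44 (b = 1/((3 - 2*(2 + 0))/(-44)) = 1/((3 - 2*2)*(-1/44)) = 1/((3 - 4)*(-1/44)) = 1/(-1*(-1/44)) = 1/(1/44) = 44)
(b*(-18))*(-23) = (44*(-18))*(-23) = -792*(-23) = 18216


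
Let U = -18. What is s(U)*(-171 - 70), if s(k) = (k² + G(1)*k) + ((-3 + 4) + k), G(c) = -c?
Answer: -78325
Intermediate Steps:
s(k) = 1 + k² (s(k) = (k² + (-1*1)*k) + ((-3 + 4) + k) = (k² - k) + (1 + k) = 1 + k²)
s(U)*(-171 - 70) = (1 + (-18)²)*(-171 - 70) = (1 + 324)*(-241) = 325*(-241) = -78325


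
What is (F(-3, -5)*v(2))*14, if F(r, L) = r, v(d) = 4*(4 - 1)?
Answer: -504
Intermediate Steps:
v(d) = 12 (v(d) = 4*3 = 12)
(F(-3, -5)*v(2))*14 = -3*12*14 = -36*14 = -504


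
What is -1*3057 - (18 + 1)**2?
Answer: -3418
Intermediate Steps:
-1*3057 - (18 + 1)**2 = -3057 - 1*19**2 = -3057 - 1*361 = -3057 - 361 = -3418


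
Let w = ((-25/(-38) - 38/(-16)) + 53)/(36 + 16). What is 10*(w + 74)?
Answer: 2967065/3952 ≈ 750.78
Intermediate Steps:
w = 8517/7904 (w = ((-25*(-1/38) - 38*(-1/16)) + 53)/52 = ((25/38 + 19/8) + 53)*(1/52) = (461/152 + 53)*(1/52) = (8517/152)*(1/52) = 8517/7904 ≈ 1.0776)
10*(w + 74) = 10*(8517/7904 + 74) = 10*(593413/7904) = 2967065/3952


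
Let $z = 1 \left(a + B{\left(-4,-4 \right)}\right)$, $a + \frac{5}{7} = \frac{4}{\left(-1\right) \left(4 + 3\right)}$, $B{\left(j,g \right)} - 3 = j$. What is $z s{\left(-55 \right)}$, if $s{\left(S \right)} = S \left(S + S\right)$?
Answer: $- \frac{96800}{7} \approx -13829.0$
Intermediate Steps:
$B{\left(j,g \right)} = 3 + j$
$s{\left(S \right)} = 2 S^{2}$ ($s{\left(S \right)} = S 2 S = 2 S^{2}$)
$a = - \frac{9}{7}$ ($a = - \frac{5}{7} + \frac{4}{\left(-1\right) \left(4 + 3\right)} = - \frac{5}{7} + \frac{4}{\left(-1\right) 7} = - \frac{5}{7} + \frac{4}{-7} = - \frac{5}{7} + 4 \left(- \frac{1}{7}\right) = - \frac{5}{7} - \frac{4}{7} = - \frac{9}{7} \approx -1.2857$)
$z = - \frac{16}{7}$ ($z = 1 \left(- \frac{9}{7} + \left(3 - 4\right)\right) = 1 \left(- \frac{9}{7} - 1\right) = 1 \left(- \frac{16}{7}\right) = - \frac{16}{7} \approx -2.2857$)
$z s{\left(-55 \right)} = - \frac{16 \cdot 2 \left(-55\right)^{2}}{7} = - \frac{16 \cdot 2 \cdot 3025}{7} = \left(- \frac{16}{7}\right) 6050 = - \frac{96800}{7}$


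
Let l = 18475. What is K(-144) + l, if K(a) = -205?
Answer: 18270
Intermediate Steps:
K(-144) + l = -205 + 18475 = 18270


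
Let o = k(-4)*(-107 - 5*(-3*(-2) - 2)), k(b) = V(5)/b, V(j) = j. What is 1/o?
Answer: 4/635 ≈ 0.0062992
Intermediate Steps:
k(b) = 5/b
o = 635/4 (o = (5/(-4))*(-107 - 5*(-3*(-2) - 2)) = (5*(-¼))*(-107 - 5*(6 - 2)) = -5*(-107 - 5*4)/4 = -5*(-107 - 20)/4 = -5/4*(-127) = 635/4 ≈ 158.75)
1/o = 1/(635/4) = 4/635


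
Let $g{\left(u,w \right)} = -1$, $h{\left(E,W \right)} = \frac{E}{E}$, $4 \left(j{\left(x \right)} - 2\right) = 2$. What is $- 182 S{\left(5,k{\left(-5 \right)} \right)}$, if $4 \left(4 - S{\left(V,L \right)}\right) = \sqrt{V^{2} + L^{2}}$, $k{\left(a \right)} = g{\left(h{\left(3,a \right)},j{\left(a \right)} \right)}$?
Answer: $-728 + \frac{91 \sqrt{26}}{2} \approx -495.99$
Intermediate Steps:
$j{\left(x \right)} = \frac{5}{2}$ ($j{\left(x \right)} = 2 + \frac{1}{4} \cdot 2 = 2 + \frac{1}{2} = \frac{5}{2}$)
$h{\left(E,W \right)} = 1$
$k{\left(a \right)} = -1$
$S{\left(V,L \right)} = 4 - \frac{\sqrt{L^{2} + V^{2}}}{4}$ ($S{\left(V,L \right)} = 4 - \frac{\sqrt{V^{2} + L^{2}}}{4} = 4 - \frac{\sqrt{L^{2} + V^{2}}}{4}$)
$- 182 S{\left(5,k{\left(-5 \right)} \right)} = - 182 \left(4 - \frac{\sqrt{\left(-1\right)^{2} + 5^{2}}}{4}\right) = - 182 \left(4 - \frac{\sqrt{1 + 25}}{4}\right) = - 182 \left(4 - \frac{\sqrt{26}}{4}\right) = -728 + \frac{91 \sqrt{26}}{2}$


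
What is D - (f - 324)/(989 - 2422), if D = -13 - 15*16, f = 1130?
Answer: -361743/1433 ≈ -252.44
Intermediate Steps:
D = -253 (D = -13 - 240 = -253)
D - (f - 324)/(989 - 2422) = -253 - (1130 - 324)/(989 - 2422) = -253 - 806/(-1433) = -253 - 806*(-1)/1433 = -253 - 1*(-806/1433) = -253 + 806/1433 = -361743/1433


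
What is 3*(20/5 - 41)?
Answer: -111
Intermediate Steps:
3*(20/5 - 41) = 3*(20*(1/5) - 41) = 3*(4 - 41) = 3*(-37) = -111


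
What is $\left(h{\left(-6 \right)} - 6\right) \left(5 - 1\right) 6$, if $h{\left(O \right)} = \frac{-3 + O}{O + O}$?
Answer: $-126$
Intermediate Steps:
$h{\left(O \right)} = \frac{-3 + O}{2 O}$
$\left(h{\left(-6 \right)} - 6\right) \left(5 - 1\right) 6 = \left(\frac{-3 - 6}{2 \left(-6\right)} - 6\right) \left(5 - 1\right) 6 = \left(\frac{1}{2} \left(- \frac{1}{6}\right) \left(-9\right) - 6\right) 4 \cdot 6 = \left(\frac{3}{4} - 6\right) 24 = \left(- \frac{21}{4}\right) 24 = -126$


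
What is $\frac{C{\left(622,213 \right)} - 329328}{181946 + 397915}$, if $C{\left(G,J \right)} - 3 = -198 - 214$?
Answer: $- \frac{329737}{579861} \approx -0.56865$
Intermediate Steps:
$C{\left(G,J \right)} = -409$ ($C{\left(G,J \right)} = 3 - 412 = -409$)
$\frac{C{\left(622,213 \right)} - 329328}{181946 + 397915} = \frac{-409 - 329328}{181946 + 397915} = - \frac{329737}{579861}$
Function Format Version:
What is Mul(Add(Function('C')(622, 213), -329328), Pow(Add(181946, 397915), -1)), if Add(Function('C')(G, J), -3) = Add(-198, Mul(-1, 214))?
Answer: Rational(-329737, 579861) ≈ -0.56865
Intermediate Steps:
Function('C')(G, J) = -409 (Function('C')(G, J) = Add(3, Add(-198, Mul(-1, 214))) = Add(3, Add(-198, -214)) = Add(3, -412) = -409)
Mul(Add(Function('C')(622, 213), -329328), Pow(Add(181946, 397915), -1)) = Mul(Add(-409, -329328), Pow(Add(181946, 397915), -1)) = Mul(-329737, Pow(579861, -1)) = Mul(-329737, Rational(1, 579861)) = Rational(-329737, 579861)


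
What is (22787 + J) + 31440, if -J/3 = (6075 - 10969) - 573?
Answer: 70628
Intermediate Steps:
J = 16401 (J = -3*((6075 - 10969) - 573) = -3*(-4894 - 573) = -3*(-5467) = 16401)
(22787 + J) + 31440 = (22787 + 16401) + 31440 = 39188 + 31440 = 70628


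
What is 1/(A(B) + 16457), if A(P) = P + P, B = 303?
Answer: 1/17063 ≈ 5.8606e-5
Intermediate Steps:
A(P) = 2*P
1/(A(B) + 16457) = 1/(2*303 + 16457) = 1/(606 + 16457) = 1/17063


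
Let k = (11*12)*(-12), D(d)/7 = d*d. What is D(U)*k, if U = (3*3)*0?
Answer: 0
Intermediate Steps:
U = 0 (U = 9*0 = 0)
D(d) = 7*d² (D(d) = 7*(d*d) = 7*d²)
k = -1584 (k = 132*(-12) = -1584)
D(U)*k = (7*0²)*(-1584) = (7*0)*(-1584) = 0*(-1584) = 0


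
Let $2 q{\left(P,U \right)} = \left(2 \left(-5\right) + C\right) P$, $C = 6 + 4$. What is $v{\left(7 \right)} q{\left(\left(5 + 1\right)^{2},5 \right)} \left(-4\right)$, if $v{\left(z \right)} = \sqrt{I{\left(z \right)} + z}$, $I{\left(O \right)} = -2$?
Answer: $0$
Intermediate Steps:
$C = 10$
$v{\left(z \right)} = \sqrt{-2 + z}$
$q{\left(P,U \right)} = 0$ ($q{\left(P,U \right)} = \frac{\left(2 \left(-5\right) + 10\right) P}{2} = \frac{\left(-10 + 10\right) P}{2} = \frac{0 P}{2} = \frac{1}{2} \cdot 0 = 0$)
$v{\left(7 \right)} q{\left(\left(5 + 1\right)^{2},5 \right)} \left(-4\right) = \sqrt{-2 + 7} \cdot 0 \left(-4\right) = \sqrt{5} \cdot 0 \left(-4\right) = 0 \left(-4\right) = 0$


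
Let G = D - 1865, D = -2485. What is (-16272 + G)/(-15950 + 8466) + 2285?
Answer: 8560781/3742 ≈ 2287.8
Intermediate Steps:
G = -4350 (G = -2485 - 1865 = -4350)
(-16272 + G)/(-15950 + 8466) + 2285 = (-16272 - 4350)/(-15950 + 8466) + 2285 = -20622/(-7484) + 2285 = -20622*(-1/7484) + 2285 = 10311/3742 + 2285 = 8560781/3742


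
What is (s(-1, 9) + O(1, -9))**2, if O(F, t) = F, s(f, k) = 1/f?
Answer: 0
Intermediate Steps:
(s(-1, 9) + O(1, -9))**2 = (1/(-1) + 1)**2 = (-1 + 1)**2 = 0**2 = 0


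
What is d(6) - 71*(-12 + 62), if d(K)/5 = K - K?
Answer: -3550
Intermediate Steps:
d(K) = 0 (d(K) = 5*(K - K) = 5*0 = 0)
d(6) - 71*(-12 + 62) = 0 - 71*(-12 + 62) = 0 - 71*50 = 0 - 3550 = -3550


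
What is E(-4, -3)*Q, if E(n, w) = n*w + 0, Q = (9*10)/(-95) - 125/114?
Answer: -466/19 ≈ -24.526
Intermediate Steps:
Q = -233/114 (Q = 90*(-1/95) - 125*1/114 = -18/19 - 125/114 = -233/114 ≈ -2.0439)
E(n, w) = n*w
E(-4, -3)*Q = -4*(-3)*(-233/114) = 12*(-233/114) = -466/19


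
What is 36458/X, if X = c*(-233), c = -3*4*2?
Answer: 18229/2796 ≈ 6.5197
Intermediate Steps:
c = -24 (c = -12*2 = -24)
X = 5592 (X = -24*(-233) = 5592)
36458/X = 36458/5592 = 36458*(1/5592) = 18229/2796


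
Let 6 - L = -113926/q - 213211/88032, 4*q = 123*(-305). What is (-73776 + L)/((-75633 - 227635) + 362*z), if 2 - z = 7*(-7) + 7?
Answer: 27073228192607/105438470524800 ≈ 0.25677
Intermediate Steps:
q = -37515/4 (q = (123*(-305))/4 = (¼)*(-37515) = -37515/4 ≈ -9378.8)
z = 44 (z = 2 - (7*(-7) + 7) = 2 - (-49 + 7) = 2 - 1*(-42) = 2 + 42 = 44)
L = -1366977887/366946720 (L = 6 - (-113926/(-37515/4) - 213211/88032) = 6 - (-113926*(-4/37515) - 213211*1/88032) = 6 - (455704/37515 - 213211/88032) = 6 - 1*3568658207/366946720 = 6 - 3568658207/366946720 = -1366977887/366946720 ≈ -3.7253)
(-73776 + L)/((-75633 - 227635) + 362*z) = (-73776 - 1366977887/366946720)/((-75633 - 227635) + 362*44) = -27073228192607/(366946720*(-303268 + 15928)) = -27073228192607/366946720/(-287340) = -27073228192607/366946720*(-1/287340) = 27073228192607/105438470524800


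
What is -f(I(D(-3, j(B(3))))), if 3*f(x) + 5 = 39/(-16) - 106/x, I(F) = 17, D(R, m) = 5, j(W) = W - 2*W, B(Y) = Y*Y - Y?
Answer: 3719/816 ≈ 4.5576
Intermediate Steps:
B(Y) = Y² - Y
j(W) = -W
f(x) = -119/48 - 106/(3*x) (f(x) = -5/3 + (39/(-16) - 106/x)/3 = -5/3 + (39*(-1/16) - 106/x)/3 = -5/3 + (-39/16 - 106/x)/3 = -5/3 + (-13/16 - 106/(3*x)) = -119/48 - 106/(3*x))
-f(I(D(-3, j(B(3))))) = -(-1696 - 119*17)/(48*17) = -(-1696 - 2023)/(48*17) = -(-3719)/(48*17) = -1*(-3719/816) = 3719/816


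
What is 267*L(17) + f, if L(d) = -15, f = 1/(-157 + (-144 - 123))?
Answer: -1698121/424 ≈ -4005.0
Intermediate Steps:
f = -1/424 (f = 1/(-157 - 267) = 1/(-424) = -1/424 ≈ -0.0023585)
267*L(17) + f = 267*(-15) - 1/424 = -4005 - 1/424 = -1698121/424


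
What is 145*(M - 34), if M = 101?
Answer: 9715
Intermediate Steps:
145*(M - 34) = 145*(101 - 34) = 145*67 = 9715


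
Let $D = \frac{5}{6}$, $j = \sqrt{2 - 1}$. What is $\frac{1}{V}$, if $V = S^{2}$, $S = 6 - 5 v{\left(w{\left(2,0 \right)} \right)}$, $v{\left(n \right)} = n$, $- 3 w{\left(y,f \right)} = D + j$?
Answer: $\frac{324}{26569} \approx 0.012195$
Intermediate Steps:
$j = 1$ ($j = \sqrt{1} = 1$)
$D = \frac{5}{6}$ ($D = 5 \cdot \frac{1}{6} = \frac{5}{6} \approx 0.83333$)
$w{\left(y,f \right)} = - \frac{11}{18}$ ($w{\left(y,f \right)} = - \frac{\frac{5}{6} + 1}{3} = \left(- \frac{1}{3}\right) \frac{11}{6} = - \frac{11}{18}$)
$S = \frac{163}{18}$ ($S = 6 - - \frac{55}{18} = 6 + \frac{55}{18} = \frac{163}{18} \approx 9.0556$)
$V = \frac{26569}{324}$ ($V = \left(\frac{163}{18}\right)^{2} = \frac{26569}{324} \approx 82.003$)
$\frac{1}{V} = \frac{1}{\frac{26569}{324}} = \frac{324}{26569}$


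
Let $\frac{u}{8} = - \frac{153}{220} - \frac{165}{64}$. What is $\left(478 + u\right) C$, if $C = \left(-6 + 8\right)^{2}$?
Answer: $\frac{198797}{110} \approx 1807.2$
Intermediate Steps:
$C = 4$ ($C = 2^{2} = 4$)
$u = - \frac{11523}{440}$ ($u = 8 \left(- \frac{153}{220} - \frac{165}{64}\right) = 8 \left(- \frac{11523}{3520}\right) = - \frac{11523}{440} \approx -26.189$)
$\left(478 + u\right) C = \left(478 - \frac{11523}{440}\right) 4 = \frac{198797}{440} \cdot 4 = \frac{198797}{110}$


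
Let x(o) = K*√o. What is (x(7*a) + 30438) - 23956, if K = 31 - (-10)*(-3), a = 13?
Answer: 6482 + √91 ≈ 6491.5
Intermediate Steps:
K = 1 (K = 31 - 1*30 = 31 - 30 = 1)
x(o) = √o (x(o) = 1*√o = √o)
(x(7*a) + 30438) - 23956 = (√(7*13) + 30438) - 23956 = (√91 + 30438) - 23956 = (30438 + √91) - 23956 = 6482 + √91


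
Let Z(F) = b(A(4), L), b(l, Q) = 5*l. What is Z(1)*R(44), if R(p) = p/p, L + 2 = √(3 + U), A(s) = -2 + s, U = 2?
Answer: 10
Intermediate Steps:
L = -2 + √5 (L = -2 + √(3 + 2) = -2 + √5 ≈ 0.23607)
Z(F) = 10 (Z(F) = 5*(-2 + 4) = 5*2 = 10)
R(p) = 1
Z(1)*R(44) = 10*1 = 10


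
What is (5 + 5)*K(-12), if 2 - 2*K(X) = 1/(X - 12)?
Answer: 245/24 ≈ 10.208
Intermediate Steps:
K(X) = 1 - 1/(2*(-12 + X)) (K(X) = 1 - 1/(2*(X - 12)) = 1 - 1/(2*(-12 + X)))
(5 + 5)*K(-12) = (5 + 5)*((-25/2 - 12)/(-12 - 12)) = 10*(-49/2/(-24)) = 10*(-1/24*(-49/2)) = 10*(49/48) = 245/24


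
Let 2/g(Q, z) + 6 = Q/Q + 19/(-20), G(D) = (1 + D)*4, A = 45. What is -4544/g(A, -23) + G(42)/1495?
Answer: 4042036/299 ≈ 13519.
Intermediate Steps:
G(D) = 4 + 4*D
g(Q, z) = -40/119 (g(Q, z) = 2/(-6 + (Q/Q + 19/(-20))) = 2/(-6 + (1 + 19*(-1/20))) = 2/(-6 + (1 - 19/20)) = 2/(-6 + 1/20) = 2/(-119/20) = 2*(-20/119) = -40/119)
-4544/g(A, -23) + G(42)/1495 = -4544/(-40/119) + (4 + 4*42)/1495 = -4544*(-119/40) + (4 + 168)*(1/1495) = 67592/5 + 172*(1/1495) = 67592/5 + 172/1495 = 4042036/299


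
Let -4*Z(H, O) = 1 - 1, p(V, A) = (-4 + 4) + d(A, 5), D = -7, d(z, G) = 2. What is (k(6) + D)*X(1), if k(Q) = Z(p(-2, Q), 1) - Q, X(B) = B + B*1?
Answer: -26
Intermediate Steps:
p(V, A) = 2 (p(V, A) = (-4 + 4) + 2 = 0 + 2 = 2)
Z(H, O) = 0 (Z(H, O) = -(1 - 1)/4 = -¼*0 = 0)
X(B) = 2*B (X(B) = B + B = 2*B)
k(Q) = -Q (k(Q) = 0 - Q = -Q)
(k(6) + D)*X(1) = (-1*6 - 7)*(2*1) = (-6 - 7)*2 = -13*2 = -26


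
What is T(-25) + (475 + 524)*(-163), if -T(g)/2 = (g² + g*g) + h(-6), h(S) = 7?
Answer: -165351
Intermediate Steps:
T(g) = -14 - 4*g² (T(g) = -2*((g² + g*g) + 7) = -2*((g² + g²) + 7) = -2*(2*g² + 7) = -2*(7 + 2*g²) = -14 - 4*g²)
T(-25) + (475 + 524)*(-163) = (-14 - 4*(-25)²) + (475 + 524)*(-163) = (-14 - 4*625) + 999*(-163) = (-14 - 2500) - 162837 = -2514 - 162837 = -165351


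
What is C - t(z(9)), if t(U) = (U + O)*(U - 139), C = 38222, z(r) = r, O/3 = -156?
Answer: -21448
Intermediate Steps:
O = -468 (O = 3*(-156) = -468)
t(U) = (-468 + U)*(-139 + U) (t(U) = (U - 468)*(U - 139) = (-468 + U)*(-139 + U))
C - t(z(9)) = 38222 - (65052 + 9² - 607*9) = 38222 - (65052 + 81 - 5463) = 38222 - 1*59670 = 38222 - 59670 = -21448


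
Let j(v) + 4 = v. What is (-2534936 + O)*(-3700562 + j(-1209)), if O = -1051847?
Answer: 13277463639825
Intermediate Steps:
j(v) = -4 + v
(-2534936 + O)*(-3700562 + j(-1209)) = (-2534936 - 1051847)*(-3700562 + (-4 - 1209)) = -3586783*(-3700562 - 1213) = -3586783*(-3701775) = 13277463639825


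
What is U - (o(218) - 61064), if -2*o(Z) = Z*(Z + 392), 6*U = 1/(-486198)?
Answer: 372098998151/2917188 ≈ 1.2755e+5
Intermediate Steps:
U = -1/2917188 (U = (⅙)/(-486198) = (⅙)*(-1/486198) = -1/2917188 ≈ -3.4280e-7)
o(Z) = -Z*(392 + Z)/2 (o(Z) = -Z*(Z + 392)/2 = -Z*(392 + Z)/2)
U - (o(218) - 61064) = -1/2917188 - (-½*218*(392 + 218) - 61064) = -1/2917188 - (-½*218*610 - 61064) = -1/2917188 - (-66490 - 61064) = -1/2917188 - 1*(-127554) = -1/2917188 + 127554 = 372098998151/2917188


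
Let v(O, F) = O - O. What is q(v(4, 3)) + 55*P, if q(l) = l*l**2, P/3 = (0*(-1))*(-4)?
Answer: 0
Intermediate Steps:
v(O, F) = 0
P = 0 (P = 3*((0*(-1))*(-4)) = 3*(0*(-4)) = 3*0 = 0)
q(l) = l**3
q(v(4, 3)) + 55*P = 0**3 + 55*0 = 0 + 0 = 0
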